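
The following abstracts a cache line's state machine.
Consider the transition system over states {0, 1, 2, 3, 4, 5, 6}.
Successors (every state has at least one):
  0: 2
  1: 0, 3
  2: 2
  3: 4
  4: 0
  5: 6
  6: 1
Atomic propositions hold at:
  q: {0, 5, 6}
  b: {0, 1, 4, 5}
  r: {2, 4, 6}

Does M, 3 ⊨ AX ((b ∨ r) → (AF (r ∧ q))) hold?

No

Sat(b ∨ r) = {0, 1, 2, 4, 5, 6}
Sat(r ∧ q) = {6}
AF (r ∧ q): least fixpoint, start Z0 = {6}, add states with every successor in Z. Z1 = {5, 6}; fixed.
Sat(AF (r ∧ q)) = {5, 6}
Sat((b ∨ r) → (AF (r ∧ q))) = {3, 5, 6}
Sat(AX ((b ∨ r) → (AF (r ∧ q)))) = {s : every successor in {3, 5, 6}} = {5}
3 ∉ Sat(AX ((b ∨ r) → (AF (r ∧ q)))) = {5}, so the formula does not hold at 3.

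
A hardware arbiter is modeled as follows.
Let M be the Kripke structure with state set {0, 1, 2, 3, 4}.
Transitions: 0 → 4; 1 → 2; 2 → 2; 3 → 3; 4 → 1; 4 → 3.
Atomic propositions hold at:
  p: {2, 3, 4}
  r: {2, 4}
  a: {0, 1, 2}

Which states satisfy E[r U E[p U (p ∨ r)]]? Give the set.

Sat(p ∨ r) = {2, 3, 4}
E[p U (p ∨ r)]: least fixpoint, start Z0 = Sat((p ∨ r)) = {2, 3, 4}, add states in Sat(p) with some successor in Z. Already a fixed point.
Sat(E[p U (p ∨ r)]) = {2, 3, 4}
E[r U E[p U (p ∨ r)]]: least fixpoint, start Z0 = Sat(E[p U (p ∨ r)]) = {2, 3, 4}, add states in Sat(r) with some successor in Z. Already a fixed point.
Sat(E[r U E[p U (p ∨ r)]]) = {2, 3, 4}

{2, 3, 4}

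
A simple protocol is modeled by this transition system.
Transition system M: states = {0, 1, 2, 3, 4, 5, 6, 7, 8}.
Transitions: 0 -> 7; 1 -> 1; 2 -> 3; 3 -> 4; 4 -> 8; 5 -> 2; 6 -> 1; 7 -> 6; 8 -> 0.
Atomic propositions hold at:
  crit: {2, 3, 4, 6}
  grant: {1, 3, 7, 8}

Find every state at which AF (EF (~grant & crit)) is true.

{0, 2, 3, 4, 5, 6, 7, 8}

Sat(~grant) = {0, 2, 4, 5, 6}
Sat(~grant & crit) = {2, 4, 6}
EF (~grant & crit): least fixpoint, start Z0 = {2, 4, 6}, add states with some successor in Z. Z1 = {2, 3, 4, 5, 6, 7}; Z2 = {0, 2, 3, 4, 5, 6, 7}; Z3 = {0, 2, 3, 4, 5, 6, 7, 8}; fixed.
Sat(EF (~grant & crit)) = {0, 2, 3, 4, 5, 6, 7, 8}
AF (EF (~grant & crit)): least fixpoint, start Z0 = {0, 2, 3, 4, 5, 6, 7, 8}, add states with every successor in Z. Already a fixed point.
Sat(AF (EF (~grant & crit))) = {0, 2, 3, 4, 5, 6, 7, 8}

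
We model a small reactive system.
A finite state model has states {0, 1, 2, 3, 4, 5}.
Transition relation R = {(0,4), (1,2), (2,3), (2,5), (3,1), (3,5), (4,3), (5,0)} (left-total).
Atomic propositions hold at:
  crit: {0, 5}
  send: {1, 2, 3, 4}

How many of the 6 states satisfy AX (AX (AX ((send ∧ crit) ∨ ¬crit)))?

1

Sat(send ∧ crit) = ∅
Sat(¬crit) = {1, 2, 3, 4}
Sat((send ∧ crit) ∨ ¬crit) = {1, 2, 3, 4}
Sat(AX ((send ∧ crit) ∨ ¬crit)) = {s : every successor in {1, 2, 3, 4}} = {0, 1, 4}
Sat(AX (AX ((send ∧ crit) ∨ ¬crit))) = {s : every successor in {0, 1, 4}} = {0, 5}
Sat(AX (AX (AX ((send ∧ crit) ∨ ¬crit)))) = {s : every successor in {0, 5}} = {5}
|Sat(AX (AX (AX ((send ∧ crit) ∨ ¬crit))))| = |{5}| = 1.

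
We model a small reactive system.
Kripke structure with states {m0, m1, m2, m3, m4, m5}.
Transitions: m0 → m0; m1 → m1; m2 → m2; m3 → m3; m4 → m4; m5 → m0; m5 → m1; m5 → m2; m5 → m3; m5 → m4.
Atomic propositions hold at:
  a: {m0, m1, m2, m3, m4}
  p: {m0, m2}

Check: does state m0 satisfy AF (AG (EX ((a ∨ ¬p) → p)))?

Yes

Sat(¬p) = {m1, m3, m4, m5}
Sat(a ∨ ¬p) = {m0, m1, m2, m3, m4, m5}
Sat((a ∨ ¬p) → p) = {m0, m2}
Sat(EX ((a ∨ ¬p) → p)) = {s : some successor in {m0, m2}} = {m0, m2, m5}
AG (EX ((a ∨ ¬p) → p)): greatest fixpoint, start Z0 = {m0, m2, m5}, keep only states in Sat with every successor in Z. Z1 = {m0, m2}; fixed.
Sat(AG (EX ((a ∨ ¬p) → p))) = {m0, m2}
AF (AG (EX ((a ∨ ¬p) → p))): least fixpoint, start Z0 = {m0, m2}, add states with every successor in Z. Already a fixed point.
Sat(AF (AG (EX ((a ∨ ¬p) → p)))) = {m0, m2}
m0 ∈ Sat(AF (AG (EX ((a ∨ ¬p) → p)))) = {m0, m2}, so the formula holds at m0.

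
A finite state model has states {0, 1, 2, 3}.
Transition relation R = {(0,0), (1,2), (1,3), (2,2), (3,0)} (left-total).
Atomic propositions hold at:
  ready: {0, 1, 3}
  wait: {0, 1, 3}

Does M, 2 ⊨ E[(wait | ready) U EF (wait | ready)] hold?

No

Sat(wait | ready) = {0, 1, 3}
EF (wait | ready): least fixpoint, start Z0 = {0, 1, 3}, add states with some successor in Z. Already a fixed point.
Sat(EF (wait | ready)) = {0, 1, 3}
E[(wait | ready) U EF (wait | ready)]: least fixpoint, start Z0 = Sat(EF (wait | ready)) = {0, 1, 3}, add states in Sat(wait | ready) with some successor in Z. Already a fixed point.
Sat(E[(wait | ready) U EF (wait | ready)]) = {0, 1, 3}
2 ∉ Sat(E[(wait | ready) U EF (wait | ready)]) = {0, 1, 3}, so the formula does not hold at 2.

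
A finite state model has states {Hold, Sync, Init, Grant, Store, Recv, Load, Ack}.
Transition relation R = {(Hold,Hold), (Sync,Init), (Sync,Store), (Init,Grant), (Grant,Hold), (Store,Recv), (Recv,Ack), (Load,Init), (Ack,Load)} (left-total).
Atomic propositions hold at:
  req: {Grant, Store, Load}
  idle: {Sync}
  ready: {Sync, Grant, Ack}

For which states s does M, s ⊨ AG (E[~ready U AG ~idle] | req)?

Sat(~ready) = {Hold, Init, Store, Recv, Load}
Sat(~idle) = {Hold, Init, Grant, Store, Recv, Load, Ack}
AG ~idle: greatest fixpoint, start Z0 = {Hold, Init, Grant, Store, Recv, Load, Ack}, keep only states in Sat with every successor in Z. Already a fixed point.
Sat(AG ~idle) = {Hold, Init, Grant, Store, Recv, Load, Ack}
E[~ready U AG ~idle]: least fixpoint, start Z0 = Sat(AG ~idle) = {Hold, Init, Grant, Store, Recv, Load, Ack}, add states in Sat(~ready) with some successor in Z. Already a fixed point.
Sat(E[~ready U AG ~idle]) = {Hold, Init, Grant, Store, Recv, Load, Ack}
Sat(E[~ready U AG ~idle] | req) = {Hold, Init, Grant, Store, Recv, Load, Ack}
AG (E[~ready U AG ~idle] | req): greatest fixpoint, start Z0 = {Hold, Init, Grant, Store, Recv, Load, Ack}, keep only states in Sat with every successor in Z. Already a fixed point.
Sat(AG (E[~ready U AG ~idle] | req)) = {Hold, Init, Grant, Store, Recv, Load, Ack}

{Hold, Init, Grant, Store, Recv, Load, Ack}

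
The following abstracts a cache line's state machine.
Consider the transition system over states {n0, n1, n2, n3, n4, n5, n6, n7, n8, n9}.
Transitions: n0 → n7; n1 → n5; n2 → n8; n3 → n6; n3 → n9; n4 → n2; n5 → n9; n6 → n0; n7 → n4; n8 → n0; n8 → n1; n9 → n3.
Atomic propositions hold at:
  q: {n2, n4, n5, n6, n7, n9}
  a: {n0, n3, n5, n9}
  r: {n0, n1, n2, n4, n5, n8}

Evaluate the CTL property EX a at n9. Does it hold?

Yes

Sat(EX a) = {s : some successor in {n0, n3, n5, n9}} = {n1, n3, n5, n6, n8, n9}
n9 ∈ Sat(EX a) = {n1, n3, n5, n6, n8, n9}, so the formula holds at n9.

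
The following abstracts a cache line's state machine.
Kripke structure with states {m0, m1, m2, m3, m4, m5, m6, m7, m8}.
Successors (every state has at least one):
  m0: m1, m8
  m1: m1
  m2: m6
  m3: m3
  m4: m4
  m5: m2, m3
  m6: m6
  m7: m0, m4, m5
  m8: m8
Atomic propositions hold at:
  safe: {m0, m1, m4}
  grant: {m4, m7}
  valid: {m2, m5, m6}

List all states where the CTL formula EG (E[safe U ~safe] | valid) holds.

Sat(~safe) = {m2, m3, m5, m6, m7, m8}
E[safe U ~safe]: least fixpoint, start Z0 = Sat(~safe) = {m2, m3, m5, m6, m7, m8}, add states in Sat(safe) with some successor in Z. Z1 = {m0, m2, m3, m5, m6, m7, m8}; fixed.
Sat(E[safe U ~safe]) = {m0, m2, m3, m5, m6, m7, m8}
Sat(E[safe U ~safe] | valid) = {m0, m2, m3, m5, m6, m7, m8}
EG (E[safe U ~safe] | valid): greatest fixpoint, start Z0 = {m0, m2, m3, m5, m6, m7, m8}, keep only states in Sat with some successor in Z. Already a fixed point.
Sat(EG (E[safe U ~safe] | valid)) = {m0, m2, m3, m5, m6, m7, m8}

{m0, m2, m3, m5, m6, m7, m8}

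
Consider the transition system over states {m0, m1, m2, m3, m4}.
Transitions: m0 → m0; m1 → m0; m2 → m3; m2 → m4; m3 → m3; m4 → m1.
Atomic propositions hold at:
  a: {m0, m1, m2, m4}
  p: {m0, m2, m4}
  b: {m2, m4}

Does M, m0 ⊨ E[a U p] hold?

Yes

E[a U p]: least fixpoint, start Z0 = Sat(p) = {m0, m2, m4}, add states in Sat(a) with some successor in Z. Z1 = {m0, m1, m2, m4}; fixed.
Sat(E[a U p]) = {m0, m1, m2, m4}
m0 ∈ Sat(E[a U p]) = {m0, m1, m2, m4}, so the formula holds at m0.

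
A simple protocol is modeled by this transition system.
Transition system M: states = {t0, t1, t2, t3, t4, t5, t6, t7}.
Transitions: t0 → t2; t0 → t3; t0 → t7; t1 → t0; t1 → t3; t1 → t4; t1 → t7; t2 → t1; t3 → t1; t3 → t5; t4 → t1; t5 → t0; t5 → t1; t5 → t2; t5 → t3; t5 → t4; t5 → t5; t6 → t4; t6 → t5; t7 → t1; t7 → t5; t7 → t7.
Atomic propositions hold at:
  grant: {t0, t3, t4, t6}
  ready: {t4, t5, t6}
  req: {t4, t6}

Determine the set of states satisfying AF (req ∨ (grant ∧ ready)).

Sat(grant ∧ ready) = {t4, t6}
Sat(req ∨ (grant ∧ ready)) = {t4, t6}
AF (req ∨ (grant ∧ ready)): least fixpoint, start Z0 = {t4, t6}, add states with every successor in Z. Already a fixed point.
Sat(AF (req ∨ (grant ∧ ready))) = {t4, t6}

{t4, t6}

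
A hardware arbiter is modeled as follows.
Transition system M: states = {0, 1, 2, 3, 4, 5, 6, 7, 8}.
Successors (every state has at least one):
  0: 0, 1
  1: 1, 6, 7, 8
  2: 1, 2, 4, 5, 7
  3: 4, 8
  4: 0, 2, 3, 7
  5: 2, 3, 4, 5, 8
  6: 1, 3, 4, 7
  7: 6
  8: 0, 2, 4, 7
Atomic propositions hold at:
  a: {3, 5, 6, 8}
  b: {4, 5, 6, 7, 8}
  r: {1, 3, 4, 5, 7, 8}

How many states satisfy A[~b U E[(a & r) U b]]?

Sat(~b) = {0, 1, 2, 3}
Sat(a & r) = {3, 5, 8}
E[(a & r) U b]: least fixpoint, start Z0 = Sat(b) = {4, 5, 6, 7, 8}, add states in Sat(a & r) with some successor in Z. Z1 = {3, 4, 5, 6, 7, 8}; fixed.
Sat(E[(a & r) U b]) = {3, 4, 5, 6, 7, 8}
A[~b U E[(a & r) U b]]: least fixpoint, start Z0 = Sat(E[(a & r) U b]) = {3, 4, 5, 6, 7, 8}, add states in Sat(~b) with every successor in Z. Already a fixed point.
Sat(A[~b U E[(a & r) U b]]) = {3, 4, 5, 6, 7, 8}
|Sat(A[~b U E[(a & r) U b]])| = |{3, 4, 5, 6, 7, 8}| = 6.

6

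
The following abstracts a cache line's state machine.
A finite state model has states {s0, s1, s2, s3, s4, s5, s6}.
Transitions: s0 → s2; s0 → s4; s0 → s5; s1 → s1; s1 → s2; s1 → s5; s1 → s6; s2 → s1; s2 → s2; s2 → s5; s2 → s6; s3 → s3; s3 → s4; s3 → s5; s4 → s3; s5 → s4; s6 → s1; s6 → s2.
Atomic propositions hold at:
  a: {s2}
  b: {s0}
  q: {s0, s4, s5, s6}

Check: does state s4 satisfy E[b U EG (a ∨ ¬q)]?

Sat(¬q) = {s1, s2, s3}
Sat(a ∨ ¬q) = {s1, s2, s3}
EG (a ∨ ¬q): greatest fixpoint, start Z0 = {s1, s2, s3}, keep only states in Sat with some successor in Z. Already a fixed point.
Sat(EG (a ∨ ¬q)) = {s1, s2, s3}
E[b U EG (a ∨ ¬q)]: least fixpoint, start Z0 = Sat(EG (a ∨ ¬q)) = {s1, s2, s3}, add states in Sat(b) with some successor in Z. Z1 = {s0, s1, s2, s3}; fixed.
Sat(E[b U EG (a ∨ ¬q)]) = {s0, s1, s2, s3}
s4 ∉ Sat(E[b U EG (a ∨ ¬q)]) = {s0, s1, s2, s3}, so the formula does not hold at s4.

No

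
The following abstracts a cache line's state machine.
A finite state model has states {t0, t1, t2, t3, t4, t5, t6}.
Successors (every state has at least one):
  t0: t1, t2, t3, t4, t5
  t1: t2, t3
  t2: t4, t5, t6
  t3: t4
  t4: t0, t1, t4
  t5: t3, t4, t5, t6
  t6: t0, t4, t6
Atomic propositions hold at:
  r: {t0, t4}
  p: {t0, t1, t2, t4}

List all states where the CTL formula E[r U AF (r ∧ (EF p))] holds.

{t0, t3, t4}

EF p: least fixpoint, start Z0 = {t0, t1, t2, t4}, add states with some successor in Z. Z1 = {t0, t1, t2, t3, t4, t5, t6}; fixed.
Sat(EF p) = {t0, t1, t2, t3, t4, t5, t6}
Sat(r ∧ (EF p)) = {t0, t4}
AF (r ∧ (EF p)): least fixpoint, start Z0 = {t0, t4}, add states with every successor in Z. Z1 = {t0, t3, t4}; fixed.
Sat(AF (r ∧ (EF p))) = {t0, t3, t4}
E[r U AF (r ∧ (EF p))]: least fixpoint, start Z0 = Sat(AF (r ∧ (EF p))) = {t0, t3, t4}, add states in Sat(r) with some successor in Z. Already a fixed point.
Sat(E[r U AF (r ∧ (EF p))]) = {t0, t3, t4}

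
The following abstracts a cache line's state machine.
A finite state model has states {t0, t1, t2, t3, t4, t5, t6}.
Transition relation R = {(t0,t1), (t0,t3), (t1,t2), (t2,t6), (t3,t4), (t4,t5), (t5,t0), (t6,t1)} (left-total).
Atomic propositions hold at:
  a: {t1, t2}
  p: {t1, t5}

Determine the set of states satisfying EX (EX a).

Sat(EX a) = {s : some successor in {t1, t2}} = {t0, t1, t6}
Sat(EX (EX a)) = {s : some successor in {t0, t1, t6}} = {t0, t2, t5, t6}

{t0, t2, t5, t6}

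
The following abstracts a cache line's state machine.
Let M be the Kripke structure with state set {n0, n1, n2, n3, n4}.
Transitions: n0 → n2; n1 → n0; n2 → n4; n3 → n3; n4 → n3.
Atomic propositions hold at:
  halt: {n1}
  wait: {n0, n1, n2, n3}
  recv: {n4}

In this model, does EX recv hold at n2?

Sat(EX recv) = {s : some successor in {n4}} = {n2}
n2 ∈ Sat(EX recv) = {n2}, so the formula holds at n2.

Yes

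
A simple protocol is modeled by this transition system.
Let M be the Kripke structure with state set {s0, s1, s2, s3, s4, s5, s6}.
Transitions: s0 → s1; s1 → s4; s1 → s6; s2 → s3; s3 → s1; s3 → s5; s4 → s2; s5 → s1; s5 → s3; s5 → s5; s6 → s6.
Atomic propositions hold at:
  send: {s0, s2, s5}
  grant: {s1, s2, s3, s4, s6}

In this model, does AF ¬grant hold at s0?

Sat(¬grant) = {s0, s5}
AF ¬grant: least fixpoint, start Z0 = {s0, s5}, add states with every successor in Z. Already a fixed point.
Sat(AF ¬grant) = {s0, s5}
s0 ∈ Sat(AF ¬grant) = {s0, s5}, so the formula holds at s0.

Yes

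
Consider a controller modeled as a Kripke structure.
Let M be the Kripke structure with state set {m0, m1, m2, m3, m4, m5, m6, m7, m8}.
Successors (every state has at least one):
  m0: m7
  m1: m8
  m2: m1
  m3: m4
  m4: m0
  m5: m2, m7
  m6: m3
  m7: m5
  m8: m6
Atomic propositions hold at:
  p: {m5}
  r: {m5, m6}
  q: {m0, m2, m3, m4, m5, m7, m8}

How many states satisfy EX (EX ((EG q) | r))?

8

EG q: greatest fixpoint, start Z0 = {m0, m2, m3, m4, m5, m7, m8}, keep only states in Sat with some successor in Z. Z1 = {m0, m3, m4, m5, m7}; fixed.
Sat(EG q) = {m0, m3, m4, m5, m7}
Sat((EG q) | r) = {m0, m3, m4, m5, m6, m7}
Sat(EX ((EG q) | r)) = {s : some successor in {m0, m3, m4, m5, m6, m7}} = {m0, m3, m4, m5, m6, m7, m8}
Sat(EX (EX ((EG q) | r))) = {s : some successor in {m0, m3, m4, m5, m6, m7, m8}} = {m0, m1, m3, m4, m5, m6, m7, m8}
|Sat(EX (EX ((EG q) | r)))| = |{m0, m1, m3, m4, m5, m6, m7, m8}| = 8.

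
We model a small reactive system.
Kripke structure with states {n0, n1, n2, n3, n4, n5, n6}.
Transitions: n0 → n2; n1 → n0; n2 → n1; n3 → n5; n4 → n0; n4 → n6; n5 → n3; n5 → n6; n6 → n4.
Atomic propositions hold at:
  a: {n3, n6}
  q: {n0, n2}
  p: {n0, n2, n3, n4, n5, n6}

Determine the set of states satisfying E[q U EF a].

{n3, n4, n5, n6}

EF a: least fixpoint, start Z0 = {n3, n6}, add states with some successor in Z. Z1 = {n3, n4, n5, n6}; fixed.
Sat(EF a) = {n3, n4, n5, n6}
E[q U EF a]: least fixpoint, start Z0 = Sat(EF a) = {n3, n4, n5, n6}, add states in Sat(q) with some successor in Z. Already a fixed point.
Sat(E[q U EF a]) = {n3, n4, n5, n6}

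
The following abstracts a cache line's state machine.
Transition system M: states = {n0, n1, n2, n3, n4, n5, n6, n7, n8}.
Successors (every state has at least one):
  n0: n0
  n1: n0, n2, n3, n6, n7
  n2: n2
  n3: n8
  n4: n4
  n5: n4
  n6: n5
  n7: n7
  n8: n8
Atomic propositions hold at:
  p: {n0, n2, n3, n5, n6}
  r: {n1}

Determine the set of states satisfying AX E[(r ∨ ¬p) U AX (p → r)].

{n3, n4, n5, n6, n7, n8}

Sat(¬p) = {n1, n4, n7, n8}
Sat(r ∨ ¬p) = {n1, n4, n7, n8}
Sat(p → r) = {n1, n4, n7, n8}
Sat(AX (p → r)) = {s : every successor in {n1, n4, n7, n8}} = {n3, n4, n5, n7, n8}
E[(r ∨ ¬p) U AX (p → r)]: least fixpoint, start Z0 = Sat(AX (p → r)) = {n3, n4, n5, n7, n8}, add states in Sat(r ∨ ¬p) with some successor in Z. Z1 = {n1, n3, n4, n5, n7, n8}; fixed.
Sat(E[(r ∨ ¬p) U AX (p → r)]) = {n1, n3, n4, n5, n7, n8}
Sat(AX E[(r ∨ ¬p) U AX (p → r)]) = {s : every successor in {n1, n3, n4, n5, n7, n8}} = {n3, n4, n5, n6, n7, n8}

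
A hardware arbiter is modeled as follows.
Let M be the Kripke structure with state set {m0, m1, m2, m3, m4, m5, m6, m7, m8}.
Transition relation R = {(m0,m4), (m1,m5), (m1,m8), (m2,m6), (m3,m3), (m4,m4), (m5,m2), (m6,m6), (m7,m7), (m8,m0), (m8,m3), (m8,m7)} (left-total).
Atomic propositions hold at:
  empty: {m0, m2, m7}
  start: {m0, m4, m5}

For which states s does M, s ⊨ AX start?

{m0, m4}

Sat(AX start) = {s : every successor in {m0, m4, m5}} = {m0, m4}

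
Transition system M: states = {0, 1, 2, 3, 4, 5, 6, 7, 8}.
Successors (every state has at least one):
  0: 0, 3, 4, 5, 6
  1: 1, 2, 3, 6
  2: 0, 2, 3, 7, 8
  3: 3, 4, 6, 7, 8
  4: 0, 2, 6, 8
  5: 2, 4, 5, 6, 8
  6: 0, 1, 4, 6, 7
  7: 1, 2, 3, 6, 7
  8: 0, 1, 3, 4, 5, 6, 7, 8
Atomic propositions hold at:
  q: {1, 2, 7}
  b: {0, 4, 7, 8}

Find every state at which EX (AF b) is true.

{0, 2, 3, 4, 5, 6, 7, 8}

AF b: least fixpoint, start Z0 = {0, 4, 7, 8}, add states with every successor in Z. Already a fixed point.
Sat(AF b) = {0, 4, 7, 8}
Sat(EX (AF b)) = {s : some successor in {0, 4, 7, 8}} = {0, 2, 3, 4, 5, 6, 7, 8}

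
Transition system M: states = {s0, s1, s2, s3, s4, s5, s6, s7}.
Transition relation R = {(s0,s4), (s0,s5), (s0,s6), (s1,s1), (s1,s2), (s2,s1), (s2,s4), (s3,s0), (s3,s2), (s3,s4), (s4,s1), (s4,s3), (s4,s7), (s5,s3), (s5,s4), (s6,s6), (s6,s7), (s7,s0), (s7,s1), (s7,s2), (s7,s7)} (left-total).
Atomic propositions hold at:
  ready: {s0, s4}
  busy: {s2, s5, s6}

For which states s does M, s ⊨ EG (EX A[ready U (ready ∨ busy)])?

Sat(ready ∨ busy) = {s0, s2, s4, s5, s6}
A[ready U (ready ∨ busy)]: least fixpoint, start Z0 = Sat((ready ∨ busy)) = {s0, s2, s4, s5, s6}, add states in Sat(ready) with every successor in Z. Already a fixed point.
Sat(A[ready U (ready ∨ busy)]) = {s0, s2, s4, s5, s6}
Sat(EX A[ready U (ready ∨ busy)]) = {s : some successor in {s0, s2, s4, s5, s6}} = {s0, s1, s2, s3, s5, s6, s7}
EG (EX A[ready U (ready ∨ busy)]): greatest fixpoint, start Z0 = {s0, s1, s2, s3, s5, s6, s7}, keep only states in Sat with some successor in Z. Already a fixed point.
Sat(EG (EX A[ready U (ready ∨ busy)])) = {s0, s1, s2, s3, s5, s6, s7}

{s0, s1, s2, s3, s5, s6, s7}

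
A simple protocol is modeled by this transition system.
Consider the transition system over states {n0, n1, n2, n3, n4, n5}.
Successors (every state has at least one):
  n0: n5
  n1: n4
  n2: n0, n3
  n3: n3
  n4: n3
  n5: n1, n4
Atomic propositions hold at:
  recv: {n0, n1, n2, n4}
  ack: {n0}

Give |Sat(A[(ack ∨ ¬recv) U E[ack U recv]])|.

Sat(¬recv) = {n3, n5}
Sat(ack ∨ ¬recv) = {n0, n3, n5}
E[ack U recv]: least fixpoint, start Z0 = Sat(recv) = {n0, n1, n2, n4}, add states in Sat(ack) with some successor in Z. Already a fixed point.
Sat(E[ack U recv]) = {n0, n1, n2, n4}
A[(ack ∨ ¬recv) U E[ack U recv]]: least fixpoint, start Z0 = Sat(E[ack U recv]) = {n0, n1, n2, n4}, add states in Sat(ack ∨ ¬recv) with every successor in Z. Z1 = {n0, n1, n2, n4, n5}; fixed.
Sat(A[(ack ∨ ¬recv) U E[ack U recv]]) = {n0, n1, n2, n4, n5}
|Sat(A[(ack ∨ ¬recv) U E[ack U recv]])| = |{n0, n1, n2, n4, n5}| = 5.

5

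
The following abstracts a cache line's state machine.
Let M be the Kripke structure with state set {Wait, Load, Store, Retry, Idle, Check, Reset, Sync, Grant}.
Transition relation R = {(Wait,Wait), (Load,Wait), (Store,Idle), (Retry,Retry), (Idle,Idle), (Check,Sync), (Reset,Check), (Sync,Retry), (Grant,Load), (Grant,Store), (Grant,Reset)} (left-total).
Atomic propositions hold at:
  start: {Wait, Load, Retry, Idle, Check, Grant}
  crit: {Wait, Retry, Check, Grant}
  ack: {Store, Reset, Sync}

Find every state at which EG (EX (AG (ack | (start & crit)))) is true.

{Wait, Load, Retry, Check, Reset, Sync, Grant}

Sat(start & crit) = {Wait, Retry, Check, Grant}
Sat(ack | (start & crit)) = {Wait, Store, Retry, Check, Reset, Sync, Grant}
AG (ack | (start & crit)): greatest fixpoint, start Z0 = {Wait, Store, Retry, Check, Reset, Sync, Grant}, keep only states in Sat with every successor in Z. Z1 = {Wait, Retry, Check, Reset, Sync}; fixed.
Sat(AG (ack | (start & crit))) = {Wait, Retry, Check, Reset, Sync}
Sat(EX (AG (ack | (start & crit)))) = {s : some successor in {Wait, Retry, Check, Reset, Sync}} = {Wait, Load, Retry, Check, Reset, Sync, Grant}
EG (EX (AG (ack | (start & crit)))): greatest fixpoint, start Z0 = {Wait, Load, Retry, Check, Reset, Sync, Grant}, keep only states in Sat with some successor in Z. Already a fixed point.
Sat(EG (EX (AG (ack | (start & crit))))) = {Wait, Load, Retry, Check, Reset, Sync, Grant}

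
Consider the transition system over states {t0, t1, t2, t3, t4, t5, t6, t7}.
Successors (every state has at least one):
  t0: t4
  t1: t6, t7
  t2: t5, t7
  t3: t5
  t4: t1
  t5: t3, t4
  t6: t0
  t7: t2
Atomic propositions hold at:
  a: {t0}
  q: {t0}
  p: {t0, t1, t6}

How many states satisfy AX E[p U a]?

2

E[p U a]: least fixpoint, start Z0 = Sat(a) = {t0}, add states in Sat(p) with some successor in Z. Z1 = {t0, t6}; Z2 = {t0, t1, t6}; fixed.
Sat(E[p U a]) = {t0, t1, t6}
Sat(AX E[p U a]) = {s : every successor in {t0, t1, t6}} = {t4, t6}
|Sat(AX E[p U a])| = |{t4, t6}| = 2.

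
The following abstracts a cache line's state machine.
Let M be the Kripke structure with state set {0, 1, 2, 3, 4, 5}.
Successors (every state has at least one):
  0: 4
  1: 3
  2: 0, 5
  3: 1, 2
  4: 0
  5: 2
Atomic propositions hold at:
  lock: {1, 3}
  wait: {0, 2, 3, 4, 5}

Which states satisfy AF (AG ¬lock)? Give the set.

Sat(¬lock) = {0, 2, 4, 5}
AG ¬lock: greatest fixpoint, start Z0 = {0, 2, 4, 5}, keep only states in Sat with every successor in Z. Already a fixed point.
Sat(AG ¬lock) = {0, 2, 4, 5}
AF (AG ¬lock): least fixpoint, start Z0 = {0, 2, 4, 5}, add states with every successor in Z. Already a fixed point.
Sat(AF (AG ¬lock)) = {0, 2, 4, 5}

{0, 2, 4, 5}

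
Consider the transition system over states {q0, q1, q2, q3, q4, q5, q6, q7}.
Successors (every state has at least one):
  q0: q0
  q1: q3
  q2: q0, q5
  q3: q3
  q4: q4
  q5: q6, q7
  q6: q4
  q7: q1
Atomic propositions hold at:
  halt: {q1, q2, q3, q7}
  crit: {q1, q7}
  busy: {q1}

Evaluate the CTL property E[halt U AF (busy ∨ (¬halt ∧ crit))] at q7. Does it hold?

Sat(¬halt) = {q0, q4, q5, q6}
Sat(¬halt ∧ crit) = ∅
Sat(busy ∨ (¬halt ∧ crit)) = {q1}
AF (busy ∨ (¬halt ∧ crit)): least fixpoint, start Z0 = {q1}, add states with every successor in Z. Z1 = {q1, q7}; fixed.
Sat(AF (busy ∨ (¬halt ∧ crit))) = {q1, q7}
E[halt U AF (busy ∨ (¬halt ∧ crit))]: least fixpoint, start Z0 = Sat(AF (busy ∨ (¬halt ∧ crit))) = {q1, q7}, add states in Sat(halt) with some successor in Z. Already a fixed point.
Sat(E[halt U AF (busy ∨ (¬halt ∧ crit))]) = {q1, q7}
q7 ∈ Sat(E[halt U AF (busy ∨ (¬halt ∧ crit))]) = {q1, q7}, so the formula holds at q7.

Yes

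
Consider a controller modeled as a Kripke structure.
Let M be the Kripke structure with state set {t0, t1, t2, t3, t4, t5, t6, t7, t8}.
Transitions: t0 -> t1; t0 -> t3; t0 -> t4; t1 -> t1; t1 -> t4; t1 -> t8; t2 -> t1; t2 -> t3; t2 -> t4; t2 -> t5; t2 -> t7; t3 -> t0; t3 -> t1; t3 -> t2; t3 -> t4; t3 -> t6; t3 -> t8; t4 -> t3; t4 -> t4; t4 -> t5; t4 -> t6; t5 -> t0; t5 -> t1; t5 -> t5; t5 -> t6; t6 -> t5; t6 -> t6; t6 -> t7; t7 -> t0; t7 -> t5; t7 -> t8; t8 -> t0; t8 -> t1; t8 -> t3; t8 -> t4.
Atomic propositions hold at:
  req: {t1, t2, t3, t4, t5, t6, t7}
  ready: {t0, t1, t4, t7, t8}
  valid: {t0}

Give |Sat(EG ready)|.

5

EG ready: greatest fixpoint, start Z0 = {t0, t1, t4, t7, t8}, keep only states in Sat with some successor in Z. Already a fixed point.
Sat(EG ready) = {t0, t1, t4, t7, t8}
|Sat(EG ready)| = |{t0, t1, t4, t7, t8}| = 5.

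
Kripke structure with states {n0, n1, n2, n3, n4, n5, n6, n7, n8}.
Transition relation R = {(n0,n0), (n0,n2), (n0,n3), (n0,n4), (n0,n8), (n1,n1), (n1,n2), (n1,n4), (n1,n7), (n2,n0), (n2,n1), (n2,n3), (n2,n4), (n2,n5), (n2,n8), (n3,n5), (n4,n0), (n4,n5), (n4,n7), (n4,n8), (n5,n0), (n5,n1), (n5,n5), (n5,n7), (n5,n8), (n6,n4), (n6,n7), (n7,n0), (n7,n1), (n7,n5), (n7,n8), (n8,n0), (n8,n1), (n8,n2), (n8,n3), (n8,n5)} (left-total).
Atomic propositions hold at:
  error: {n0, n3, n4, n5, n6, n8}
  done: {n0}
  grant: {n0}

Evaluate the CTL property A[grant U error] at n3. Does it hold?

Yes

A[grant U error]: least fixpoint, start Z0 = Sat(error) = {n0, n3, n4, n5, n6, n8}, add states in Sat(grant) with every successor in Z. Already a fixed point.
Sat(A[grant U error]) = {n0, n3, n4, n5, n6, n8}
n3 ∈ Sat(A[grant U error]) = {n0, n3, n4, n5, n6, n8}, so the formula holds at n3.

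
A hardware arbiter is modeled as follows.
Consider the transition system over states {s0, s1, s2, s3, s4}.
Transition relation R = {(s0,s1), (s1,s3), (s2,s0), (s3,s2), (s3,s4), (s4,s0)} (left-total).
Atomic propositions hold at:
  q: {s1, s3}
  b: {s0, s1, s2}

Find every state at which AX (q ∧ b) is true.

{s0}

Sat(q ∧ b) = {s1}
Sat(AX (q ∧ b)) = {s : every successor in {s1}} = {s0}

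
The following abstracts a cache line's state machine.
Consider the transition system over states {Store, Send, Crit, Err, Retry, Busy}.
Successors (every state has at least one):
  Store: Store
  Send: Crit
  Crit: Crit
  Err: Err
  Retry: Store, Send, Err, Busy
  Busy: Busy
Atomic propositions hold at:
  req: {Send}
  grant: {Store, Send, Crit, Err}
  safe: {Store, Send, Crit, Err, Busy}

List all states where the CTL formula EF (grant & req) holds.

{Send, Retry}

Sat(grant & req) = {Send}
EF (grant & req): least fixpoint, start Z0 = {Send}, add states with some successor in Z. Z1 = {Send, Retry}; fixed.
Sat(EF (grant & req)) = {Send, Retry}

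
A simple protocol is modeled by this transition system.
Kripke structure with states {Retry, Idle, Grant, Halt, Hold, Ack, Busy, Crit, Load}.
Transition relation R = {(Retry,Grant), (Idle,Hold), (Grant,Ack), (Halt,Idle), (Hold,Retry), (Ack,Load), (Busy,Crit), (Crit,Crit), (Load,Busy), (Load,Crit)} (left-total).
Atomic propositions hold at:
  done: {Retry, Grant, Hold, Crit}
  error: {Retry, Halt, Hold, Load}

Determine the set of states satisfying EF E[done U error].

{Retry, Idle, Grant, Halt, Hold, Ack, Load}

E[done U error]: least fixpoint, start Z0 = Sat(error) = {Retry, Halt, Hold, Load}, add states in Sat(done) with some successor in Z. Already a fixed point.
Sat(E[done U error]) = {Retry, Halt, Hold, Load}
EF E[done U error]: least fixpoint, start Z0 = {Retry, Halt, Hold, Load}, add states with some successor in Z. Z1 = {Retry, Idle, Halt, Hold, Ack, Load}; Z2 = {Retry, Idle, Grant, Halt, Hold, Ack, Load}; fixed.
Sat(EF E[done U error]) = {Retry, Idle, Grant, Halt, Hold, Ack, Load}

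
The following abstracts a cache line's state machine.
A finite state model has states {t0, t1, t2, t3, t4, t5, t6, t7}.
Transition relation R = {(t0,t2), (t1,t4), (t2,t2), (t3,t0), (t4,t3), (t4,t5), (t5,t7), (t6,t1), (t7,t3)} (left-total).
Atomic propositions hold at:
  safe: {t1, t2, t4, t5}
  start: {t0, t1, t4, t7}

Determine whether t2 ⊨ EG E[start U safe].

Yes

E[start U safe]: least fixpoint, start Z0 = Sat(safe) = {t1, t2, t4, t5}, add states in Sat(start) with some successor in Z. Z1 = {t0, t1, t2, t4, t5}; fixed.
Sat(E[start U safe]) = {t0, t1, t2, t4, t5}
EG E[start U safe]: greatest fixpoint, start Z0 = {t0, t1, t2, t4, t5}, keep only states in Sat with some successor in Z. Z1 = {t0, t1, t2, t4}; Z2 = {t0, t1, t2}; Z3 = {t0, t2}; fixed.
Sat(EG E[start U safe]) = {t0, t2}
t2 ∈ Sat(EG E[start U safe]) = {t0, t2}, so the formula holds at t2.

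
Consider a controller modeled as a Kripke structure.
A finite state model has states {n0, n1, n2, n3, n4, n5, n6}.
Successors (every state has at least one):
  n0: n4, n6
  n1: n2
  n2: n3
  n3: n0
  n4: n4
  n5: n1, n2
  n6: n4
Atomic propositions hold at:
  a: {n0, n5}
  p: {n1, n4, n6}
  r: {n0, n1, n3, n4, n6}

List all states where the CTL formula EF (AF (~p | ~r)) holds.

Sat(~p) = {n0, n2, n3, n5}
Sat(~r) = {n2, n5}
Sat(~p | ~r) = {n0, n2, n3, n5}
AF (~p | ~r): least fixpoint, start Z0 = {n0, n2, n3, n5}, add states with every successor in Z. Z1 = {n0, n1, n2, n3, n5}; fixed.
Sat(AF (~p | ~r)) = {n0, n1, n2, n3, n5}
EF (AF (~p | ~r)): least fixpoint, start Z0 = {n0, n1, n2, n3, n5}, add states with some successor in Z. Already a fixed point.
Sat(EF (AF (~p | ~r))) = {n0, n1, n2, n3, n5}

{n0, n1, n2, n3, n5}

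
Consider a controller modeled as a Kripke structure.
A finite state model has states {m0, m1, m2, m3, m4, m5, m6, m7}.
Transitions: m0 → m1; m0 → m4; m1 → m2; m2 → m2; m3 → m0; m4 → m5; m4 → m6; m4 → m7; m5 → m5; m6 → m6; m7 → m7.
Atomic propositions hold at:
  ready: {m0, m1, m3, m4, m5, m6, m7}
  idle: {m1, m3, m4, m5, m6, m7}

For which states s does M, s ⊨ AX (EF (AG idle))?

{m3, m4, m5, m6, m7}

AG idle: greatest fixpoint, start Z0 = {m1, m3, m4, m5, m6, m7}, keep only states in Sat with every successor in Z. Z1 = {m4, m5, m6, m7}; fixed.
Sat(AG idle) = {m4, m5, m6, m7}
EF (AG idle): least fixpoint, start Z0 = {m4, m5, m6, m7}, add states with some successor in Z. Z1 = {m0, m4, m5, m6, m7}; Z2 = {m0, m3, m4, m5, m6, m7}; fixed.
Sat(EF (AG idle)) = {m0, m3, m4, m5, m6, m7}
Sat(AX (EF (AG idle))) = {s : every successor in {m0, m3, m4, m5, m6, m7}} = {m3, m4, m5, m6, m7}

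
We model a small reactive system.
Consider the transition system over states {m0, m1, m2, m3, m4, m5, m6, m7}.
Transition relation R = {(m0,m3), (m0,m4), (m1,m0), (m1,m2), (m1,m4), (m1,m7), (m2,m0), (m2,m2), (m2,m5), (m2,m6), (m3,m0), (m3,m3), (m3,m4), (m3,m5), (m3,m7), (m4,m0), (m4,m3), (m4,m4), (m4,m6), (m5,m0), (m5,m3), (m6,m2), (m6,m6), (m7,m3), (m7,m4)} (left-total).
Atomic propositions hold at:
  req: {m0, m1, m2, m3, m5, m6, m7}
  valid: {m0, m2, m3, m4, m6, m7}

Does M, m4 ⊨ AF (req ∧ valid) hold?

No

Sat(req ∧ valid) = {m0, m2, m3, m6, m7}
AF (req ∧ valid): least fixpoint, start Z0 = {m0, m2, m3, m6, m7}, add states with every successor in Z. Z1 = {m0, m2, m3, m5, m6, m7}; fixed.
Sat(AF (req ∧ valid)) = {m0, m2, m3, m5, m6, m7}
m4 ∉ Sat(AF (req ∧ valid)) = {m0, m2, m3, m5, m6, m7}, so the formula does not hold at m4.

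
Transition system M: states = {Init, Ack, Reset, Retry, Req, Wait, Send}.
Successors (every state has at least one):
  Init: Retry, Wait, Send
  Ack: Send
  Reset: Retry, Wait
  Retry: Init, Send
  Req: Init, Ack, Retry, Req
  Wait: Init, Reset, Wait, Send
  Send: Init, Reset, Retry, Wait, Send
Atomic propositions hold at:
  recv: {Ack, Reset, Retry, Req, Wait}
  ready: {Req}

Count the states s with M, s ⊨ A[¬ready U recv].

Sat(¬ready) = {Init, Ack, Reset, Retry, Wait, Send}
A[¬ready U recv]: least fixpoint, start Z0 = Sat(recv) = {Ack, Reset, Retry, Req, Wait}, add states in Sat(¬ready) with every successor in Z. Already a fixed point.
Sat(A[¬ready U recv]) = {Ack, Reset, Retry, Req, Wait}
|Sat(A[¬ready U recv])| = |{Ack, Reset, Retry, Req, Wait}| = 5.

5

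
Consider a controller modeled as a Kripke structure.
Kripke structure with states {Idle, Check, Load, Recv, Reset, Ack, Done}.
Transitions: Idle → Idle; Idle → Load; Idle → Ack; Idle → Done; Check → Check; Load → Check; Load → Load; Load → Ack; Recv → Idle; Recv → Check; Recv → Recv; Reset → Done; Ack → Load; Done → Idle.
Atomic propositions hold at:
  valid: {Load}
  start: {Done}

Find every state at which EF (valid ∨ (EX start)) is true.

Sat(EX start) = {s : some successor in {Done}} = {Idle, Reset}
Sat(valid ∨ (EX start)) = {Idle, Load, Reset}
EF (valid ∨ (EX start)): least fixpoint, start Z0 = {Idle, Load, Reset}, add states with some successor in Z. Z1 = {Idle, Load, Recv, Reset, Ack, Done}; fixed.
Sat(EF (valid ∨ (EX start))) = {Idle, Load, Recv, Reset, Ack, Done}

{Idle, Load, Recv, Reset, Ack, Done}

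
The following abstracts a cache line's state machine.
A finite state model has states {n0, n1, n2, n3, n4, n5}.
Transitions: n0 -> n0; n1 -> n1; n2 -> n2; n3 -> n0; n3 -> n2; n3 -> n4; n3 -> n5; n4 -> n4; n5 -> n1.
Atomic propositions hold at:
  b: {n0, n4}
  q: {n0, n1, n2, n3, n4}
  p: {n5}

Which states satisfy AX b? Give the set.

{n0, n4}

Sat(AX b) = {s : every successor in {n0, n4}} = {n0, n4}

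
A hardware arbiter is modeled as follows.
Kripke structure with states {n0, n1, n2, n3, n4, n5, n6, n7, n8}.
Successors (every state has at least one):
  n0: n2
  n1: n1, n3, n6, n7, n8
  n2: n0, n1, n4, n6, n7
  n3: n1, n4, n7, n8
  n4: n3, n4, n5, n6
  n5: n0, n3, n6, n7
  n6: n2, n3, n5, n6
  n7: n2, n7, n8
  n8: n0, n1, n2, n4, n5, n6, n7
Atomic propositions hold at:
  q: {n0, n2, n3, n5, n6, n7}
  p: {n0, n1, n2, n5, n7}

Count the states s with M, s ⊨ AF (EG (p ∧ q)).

Sat(p ∧ q) = {n0, n2, n5, n7}
EG (p ∧ q): greatest fixpoint, start Z0 = {n0, n2, n5, n7}, keep only states in Sat with some successor in Z. Already a fixed point.
Sat(EG (p ∧ q)) = {n0, n2, n5, n7}
AF (EG (p ∧ q)): least fixpoint, start Z0 = {n0, n2, n5, n7}, add states with every successor in Z. Already a fixed point.
Sat(AF (EG (p ∧ q))) = {n0, n2, n5, n7}
|Sat(AF (EG (p ∧ q)))| = |{n0, n2, n5, n7}| = 4.

4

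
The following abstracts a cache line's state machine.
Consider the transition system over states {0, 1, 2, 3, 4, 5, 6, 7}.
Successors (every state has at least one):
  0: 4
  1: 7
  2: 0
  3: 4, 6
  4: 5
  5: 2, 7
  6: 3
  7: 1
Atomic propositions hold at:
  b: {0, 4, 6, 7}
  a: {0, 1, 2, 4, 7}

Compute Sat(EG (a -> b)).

{3, 6}

Sat(a -> b) = {0, 3, 4, 5, 6, 7}
EG (a -> b): greatest fixpoint, start Z0 = {0, 3, 4, 5, 6, 7}, keep only states in Sat with some successor in Z. Z1 = {0, 3, 4, 5, 6}; Z2 = {0, 3, 4, 6}; Z3 = {0, 3, 6}; Z4 = {3, 6}; fixed.
Sat(EG (a -> b)) = {3, 6}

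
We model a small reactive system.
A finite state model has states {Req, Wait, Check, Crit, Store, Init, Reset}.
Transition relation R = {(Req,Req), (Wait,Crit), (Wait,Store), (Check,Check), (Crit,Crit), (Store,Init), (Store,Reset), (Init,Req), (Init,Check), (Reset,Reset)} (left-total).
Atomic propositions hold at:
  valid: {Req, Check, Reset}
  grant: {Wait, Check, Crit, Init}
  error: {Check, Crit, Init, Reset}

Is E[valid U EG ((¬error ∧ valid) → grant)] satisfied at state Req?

Sat(¬error) = {Req, Wait, Store}
Sat(¬error ∧ valid) = {Req}
Sat((¬error ∧ valid) → grant) = {Wait, Check, Crit, Store, Init, Reset}
EG ((¬error ∧ valid) → grant): greatest fixpoint, start Z0 = {Wait, Check, Crit, Store, Init, Reset}, keep only states in Sat with some successor in Z. Already a fixed point.
Sat(EG ((¬error ∧ valid) → grant)) = {Wait, Check, Crit, Store, Init, Reset}
E[valid U EG ((¬error ∧ valid) → grant)]: least fixpoint, start Z0 = Sat(EG ((¬error ∧ valid) → grant)) = {Wait, Check, Crit, Store, Init, Reset}, add states in Sat(valid) with some successor in Z. Already a fixed point.
Sat(E[valid U EG ((¬error ∧ valid) → grant)]) = {Wait, Check, Crit, Store, Init, Reset}
Req ∉ Sat(E[valid U EG ((¬error ∧ valid) → grant)]) = {Wait, Check, Crit, Store, Init, Reset}, so the formula does not hold at Req.

No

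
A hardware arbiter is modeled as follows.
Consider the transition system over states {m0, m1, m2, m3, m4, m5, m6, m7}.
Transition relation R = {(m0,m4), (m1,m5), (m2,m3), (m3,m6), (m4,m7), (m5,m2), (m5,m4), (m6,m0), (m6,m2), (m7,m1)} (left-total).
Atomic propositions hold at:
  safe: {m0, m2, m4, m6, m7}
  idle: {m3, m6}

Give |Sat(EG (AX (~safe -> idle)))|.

4

Sat(~safe) = {m1, m3, m5}
Sat(~safe -> idle) = {m0, m2, m3, m4, m6, m7}
Sat(AX (~safe -> idle)) = {s : every successor in {m0, m2, m3, m4, m6, m7}} = {m0, m2, m3, m4, m5, m6}
EG (AX (~safe -> idle)): greatest fixpoint, start Z0 = {m0, m2, m3, m4, m5, m6}, keep only states in Sat with some successor in Z. Z1 = {m0, m2, m3, m5, m6}; Z2 = {m2, m3, m5, m6}; fixed.
Sat(EG (AX (~safe -> idle))) = {m2, m3, m5, m6}
|Sat(EG (AX (~safe -> idle)))| = |{m2, m3, m5, m6}| = 4.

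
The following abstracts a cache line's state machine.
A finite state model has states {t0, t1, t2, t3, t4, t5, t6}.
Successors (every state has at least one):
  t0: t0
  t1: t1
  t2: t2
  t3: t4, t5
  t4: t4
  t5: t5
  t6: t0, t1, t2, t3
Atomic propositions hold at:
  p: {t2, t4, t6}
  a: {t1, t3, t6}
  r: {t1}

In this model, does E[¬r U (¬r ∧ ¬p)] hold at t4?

Sat(¬r) = {t0, t2, t3, t4, t5, t6}
Sat(¬p) = {t0, t1, t3, t5}
Sat(¬r ∧ ¬p) = {t0, t3, t5}
E[¬r U (¬r ∧ ¬p)]: least fixpoint, start Z0 = Sat((¬r ∧ ¬p)) = {t0, t3, t5}, add states in Sat(¬r) with some successor in Z. Z1 = {t0, t3, t5, t6}; fixed.
Sat(E[¬r U (¬r ∧ ¬p)]) = {t0, t3, t5, t6}
t4 ∉ Sat(E[¬r U (¬r ∧ ¬p)]) = {t0, t3, t5, t6}, so the formula does not hold at t4.

No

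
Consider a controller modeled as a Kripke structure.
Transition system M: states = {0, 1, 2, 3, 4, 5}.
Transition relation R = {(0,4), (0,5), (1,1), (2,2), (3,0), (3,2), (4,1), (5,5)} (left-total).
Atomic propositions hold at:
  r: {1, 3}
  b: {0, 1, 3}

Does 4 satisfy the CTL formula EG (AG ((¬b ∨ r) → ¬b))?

No

Sat(¬b) = {2, 4, 5}
Sat(¬b ∨ r) = {1, 2, 3, 4, 5}
Sat((¬b ∨ r) → ¬b) = {0, 2, 4, 5}
AG ((¬b ∨ r) → ¬b): greatest fixpoint, start Z0 = {0, 2, 4, 5}, keep only states in Sat with every successor in Z. Z1 = {0, 2, 5}; Z2 = {2, 5}; fixed.
Sat(AG ((¬b ∨ r) → ¬b)) = {2, 5}
EG (AG ((¬b ∨ r) → ¬b)): greatest fixpoint, start Z0 = {2, 5}, keep only states in Sat with some successor in Z. Already a fixed point.
Sat(EG (AG ((¬b ∨ r) → ¬b))) = {2, 5}
4 ∉ Sat(EG (AG ((¬b ∨ r) → ¬b))) = {2, 5}, so the formula does not hold at 4.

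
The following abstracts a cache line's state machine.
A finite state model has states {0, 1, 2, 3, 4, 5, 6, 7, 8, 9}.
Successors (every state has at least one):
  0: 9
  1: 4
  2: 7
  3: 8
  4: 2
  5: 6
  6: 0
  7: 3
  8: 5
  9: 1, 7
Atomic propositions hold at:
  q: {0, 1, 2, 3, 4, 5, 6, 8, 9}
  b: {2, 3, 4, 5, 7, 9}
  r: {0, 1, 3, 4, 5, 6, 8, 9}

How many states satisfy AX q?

8

Sat(AX q) = {s : every successor in {0, 1, 2, 3, 4, 5, 6, 8, 9}} = {0, 1, 3, 4, 5, 6, 7, 8}
|Sat(AX q)| = |{0, 1, 3, 4, 5, 6, 7, 8}| = 8.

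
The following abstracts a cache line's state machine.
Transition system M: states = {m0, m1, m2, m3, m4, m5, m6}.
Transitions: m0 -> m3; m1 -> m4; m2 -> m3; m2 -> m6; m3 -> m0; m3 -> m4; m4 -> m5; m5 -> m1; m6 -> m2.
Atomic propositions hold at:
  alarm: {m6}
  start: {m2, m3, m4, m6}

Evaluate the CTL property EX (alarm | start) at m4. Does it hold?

No

Sat(alarm | start) = {m2, m3, m4, m6}
Sat(EX (alarm | start)) = {s : some successor in {m2, m3, m4, m6}} = {m0, m1, m2, m3, m6}
m4 ∉ Sat(EX (alarm | start)) = {m0, m1, m2, m3, m6}, so the formula does not hold at m4.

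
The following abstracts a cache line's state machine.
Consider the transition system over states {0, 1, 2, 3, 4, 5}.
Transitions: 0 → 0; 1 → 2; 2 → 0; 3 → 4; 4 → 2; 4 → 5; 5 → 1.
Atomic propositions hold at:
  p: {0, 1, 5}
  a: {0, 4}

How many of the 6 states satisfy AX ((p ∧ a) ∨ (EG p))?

Sat(p ∧ a) = {0}
EG p: greatest fixpoint, start Z0 = {0, 1, 5}, keep only states in Sat with some successor in Z. Z1 = {0, 5}; Z2 = {0}; fixed.
Sat(EG p) = {0}
Sat((p ∧ a) ∨ (EG p)) = {0}
Sat(AX ((p ∧ a) ∨ (EG p))) = {s : every successor in {0}} = {0, 2}
|Sat(AX ((p ∧ a) ∨ (EG p)))| = |{0, 2}| = 2.

2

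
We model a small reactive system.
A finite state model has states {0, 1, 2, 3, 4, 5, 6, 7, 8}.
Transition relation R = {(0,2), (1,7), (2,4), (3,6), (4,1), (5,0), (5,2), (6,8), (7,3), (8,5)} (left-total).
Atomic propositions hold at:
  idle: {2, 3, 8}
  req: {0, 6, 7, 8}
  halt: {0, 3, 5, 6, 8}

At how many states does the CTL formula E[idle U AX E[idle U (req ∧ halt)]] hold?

Sat(req ∧ halt) = {0, 6, 8}
E[idle U (req ∧ halt)]: least fixpoint, start Z0 = Sat((req ∧ halt)) = {0, 6, 8}, add states in Sat(idle) with some successor in Z. Z1 = {0, 3, 6, 8}; fixed.
Sat(E[idle U (req ∧ halt)]) = {0, 3, 6, 8}
Sat(AX E[idle U (req ∧ halt)]) = {s : every successor in {0, 3, 6, 8}} = {3, 6, 7}
E[idle U AX E[idle U (req ∧ halt)]]: least fixpoint, start Z0 = Sat(AX E[idle U (req ∧ halt)]) = {3, 6, 7}, add states in Sat(idle) with some successor in Z. Already a fixed point.
Sat(E[idle U AX E[idle U (req ∧ halt)]]) = {3, 6, 7}
|Sat(E[idle U AX E[idle U (req ∧ halt)]])| = |{3, 6, 7}| = 3.

3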